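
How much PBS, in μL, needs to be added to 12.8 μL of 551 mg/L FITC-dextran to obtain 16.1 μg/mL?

16.1 μg/mL = 16.1 mg/L.
V₂ = C₁V₁/C₂ = 551 × 12.8 / 16.1 = 438 μL.
Diluent to add = V₂ − V₁ = 438 − 12.8 = 425 μL.

425 μL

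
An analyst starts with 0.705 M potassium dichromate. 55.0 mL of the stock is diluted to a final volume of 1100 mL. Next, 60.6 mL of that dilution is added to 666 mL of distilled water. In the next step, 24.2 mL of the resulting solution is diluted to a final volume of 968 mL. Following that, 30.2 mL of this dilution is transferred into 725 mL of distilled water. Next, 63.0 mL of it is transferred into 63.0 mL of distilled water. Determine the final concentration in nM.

1470 nM

Overall dilution factor = 20 × 11.99 × 40 × 25.01 × 2 = 4.80 × 10⁵.
0.705 M / 4.80 × 10⁵ = 1.47 × 10⁻⁶ M = 1470 nM.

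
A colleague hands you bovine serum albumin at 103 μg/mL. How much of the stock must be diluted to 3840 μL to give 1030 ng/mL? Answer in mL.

0.0384 mL

1030 ng/mL = 1.03 μg/mL.
V₁ = C₂V₂/C₁ = 1.03 × 3840 / 103 = 38.4 μL = 0.0384 mL.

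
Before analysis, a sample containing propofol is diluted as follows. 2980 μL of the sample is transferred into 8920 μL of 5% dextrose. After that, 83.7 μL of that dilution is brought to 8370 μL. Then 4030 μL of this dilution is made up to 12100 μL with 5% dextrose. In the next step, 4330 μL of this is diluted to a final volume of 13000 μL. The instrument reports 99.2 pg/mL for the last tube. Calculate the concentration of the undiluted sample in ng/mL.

Overall dilution factor = 3.993 × 100 × 3.002 × 3.002 = 3600.
Original = 99.2 pg/mL × 3600 = 3.57 × 10⁵ pg/mL = 357 ng/mL.

357 ng/mL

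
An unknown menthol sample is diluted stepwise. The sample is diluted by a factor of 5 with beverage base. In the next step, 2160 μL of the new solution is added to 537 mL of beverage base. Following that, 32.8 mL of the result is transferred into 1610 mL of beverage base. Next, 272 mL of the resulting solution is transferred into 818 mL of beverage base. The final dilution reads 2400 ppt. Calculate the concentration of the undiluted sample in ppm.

Overall dilution factor = 5 × 249.6 × 50.09 × 4.007 = 2.50 × 10⁵.
Original = 2400 ppt × 2.50 × 10⁵ = 6.01 × 10⁸ ppt = 601 ppm.

601 ppm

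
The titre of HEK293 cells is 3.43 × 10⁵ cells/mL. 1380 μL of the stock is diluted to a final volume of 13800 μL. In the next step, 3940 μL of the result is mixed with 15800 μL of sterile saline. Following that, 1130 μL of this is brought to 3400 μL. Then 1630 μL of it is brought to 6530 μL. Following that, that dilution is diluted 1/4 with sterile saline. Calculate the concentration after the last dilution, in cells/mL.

142 cells/mL

Overall dilution factor = 10 × 5.010 × 3.009 × 4.006 × 4 = 2416.
3.43 × 10⁵ cells/mL / 2416 = 142 cells/mL.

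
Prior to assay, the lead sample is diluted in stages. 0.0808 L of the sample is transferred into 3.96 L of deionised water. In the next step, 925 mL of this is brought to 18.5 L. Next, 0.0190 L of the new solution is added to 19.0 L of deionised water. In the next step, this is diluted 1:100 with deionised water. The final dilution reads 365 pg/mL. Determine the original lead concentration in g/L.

Overall dilution factor = 50.01 × 20 × 1001 × 100 = 1.00 × 10⁸.
Original = 365 pg/mL × 1.00 × 10⁸ = 3.65 × 10¹⁰ pg/mL = 36.5 g/L.

36.5 g/L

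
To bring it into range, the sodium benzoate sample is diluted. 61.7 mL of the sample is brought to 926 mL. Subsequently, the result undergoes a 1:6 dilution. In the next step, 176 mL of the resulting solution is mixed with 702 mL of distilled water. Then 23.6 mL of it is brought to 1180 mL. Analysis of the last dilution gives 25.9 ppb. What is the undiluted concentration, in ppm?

Overall dilution factor = 15.01 × 6 × 4.989 × 50 = 2.25 × 10⁴.
Original = 25.9 ppb × 2.25 × 10⁴ = 5.82 × 10⁵ ppb = 582 ppm.

582 ppm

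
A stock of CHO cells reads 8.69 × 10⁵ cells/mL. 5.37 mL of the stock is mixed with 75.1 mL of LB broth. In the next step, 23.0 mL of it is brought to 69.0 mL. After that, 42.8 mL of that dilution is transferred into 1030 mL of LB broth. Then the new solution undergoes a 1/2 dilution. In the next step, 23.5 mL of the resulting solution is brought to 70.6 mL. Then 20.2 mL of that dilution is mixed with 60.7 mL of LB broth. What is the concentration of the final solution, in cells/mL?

32.0 cells/mL

Overall dilution factor = 14.99 × 3 × 25.07 × 2 × 3.004 × 4.005 = 2.71 × 10⁴.
8.69 × 10⁵ cells/mL / 2.71 × 10⁴ = 32.0 cells/mL.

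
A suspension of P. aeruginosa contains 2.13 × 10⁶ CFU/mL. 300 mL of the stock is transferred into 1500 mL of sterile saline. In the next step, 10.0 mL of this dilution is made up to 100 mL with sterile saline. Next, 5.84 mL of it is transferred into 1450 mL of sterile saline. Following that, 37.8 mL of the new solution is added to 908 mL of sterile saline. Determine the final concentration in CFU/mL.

Overall dilution factor = 6 × 10 × 249.3 × 25.02 = 3.74 × 10⁵.
2.13 × 10⁶ CFU/mL / 3.74 × 10⁵ = 5.69 CFU/mL.

5.69 CFU/mL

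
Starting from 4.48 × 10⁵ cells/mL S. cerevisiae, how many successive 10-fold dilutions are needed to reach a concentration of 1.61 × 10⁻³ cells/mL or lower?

Need 10ⁿ ≥ 2.78 × 10⁸, so n ≥ log(2.78 × 10⁸)/log(10) = 8.44.
Minimum whole steps: n = 9.

9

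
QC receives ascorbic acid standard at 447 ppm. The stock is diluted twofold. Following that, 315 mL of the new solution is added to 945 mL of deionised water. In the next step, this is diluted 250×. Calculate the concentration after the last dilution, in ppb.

224 ppb

Overall dilution factor = 2 × 4 × 250 = 2000.
447 ppm / 2000 = 0.224 ppm = 224 ppb.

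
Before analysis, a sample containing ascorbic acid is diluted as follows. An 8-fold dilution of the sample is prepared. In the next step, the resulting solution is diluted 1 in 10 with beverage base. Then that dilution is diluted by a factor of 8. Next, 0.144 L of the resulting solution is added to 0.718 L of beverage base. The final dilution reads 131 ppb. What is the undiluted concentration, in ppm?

Overall dilution factor = 8 × 10 × 8 × 5.986 = 3831.
Original = 131 ppb × 3831 = 5.02 × 10⁵ ppb = 502 ppm.

502 ppm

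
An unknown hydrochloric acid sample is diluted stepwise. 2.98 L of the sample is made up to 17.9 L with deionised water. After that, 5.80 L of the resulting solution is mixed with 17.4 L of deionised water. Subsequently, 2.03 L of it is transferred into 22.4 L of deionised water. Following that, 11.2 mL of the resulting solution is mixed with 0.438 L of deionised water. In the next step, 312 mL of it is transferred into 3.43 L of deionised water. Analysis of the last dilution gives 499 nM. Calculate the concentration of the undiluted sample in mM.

69.4 mM

Overall dilution factor = 6.007 × 4 × 12.03 × 40.11 × 11.99 = 1.39 × 10⁵.
Original = 499 nM × 1.39 × 10⁵ = 6.94 × 10⁷ nM = 69.4 mM.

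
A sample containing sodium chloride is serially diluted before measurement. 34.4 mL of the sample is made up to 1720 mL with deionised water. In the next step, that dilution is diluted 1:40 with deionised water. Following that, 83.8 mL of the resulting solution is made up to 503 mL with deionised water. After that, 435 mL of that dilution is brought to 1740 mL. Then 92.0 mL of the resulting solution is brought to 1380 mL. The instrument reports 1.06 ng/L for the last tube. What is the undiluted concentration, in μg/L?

Overall dilution factor = 50 × 40 × 6.002 × 4 × 15 = 7.20 × 10⁵.
Original = 1.06 ng/L × 7.20 × 10⁵ = 7.64 × 10⁵ ng/L = 764 μg/L.

764 μg/L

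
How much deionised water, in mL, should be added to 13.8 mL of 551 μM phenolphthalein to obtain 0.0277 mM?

0.0277 mM = 27.7 μM.
V₂ = C₁V₁/C₂ = 551 × 13.8 / 27.7 = 275 mL.
Diluent to add = V₂ − V₁ = 275 − 13.8 = 261 mL.

261 mL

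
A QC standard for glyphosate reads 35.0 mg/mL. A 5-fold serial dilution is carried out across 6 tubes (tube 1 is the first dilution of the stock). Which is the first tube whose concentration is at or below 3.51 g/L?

tube 2

Tube n has concentration 35.0 mg/mL / 5ⁿ.
Need 5ⁿ ≥ 35.0 mg/mL / 3.51 g/L = 9.97, so n ≥ 1.43.
First such tube: n = 2.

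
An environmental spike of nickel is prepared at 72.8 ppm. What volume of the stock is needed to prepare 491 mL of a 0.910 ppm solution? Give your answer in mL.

6.14 mL

V₁ = C₂V₂/C₁ = 0.910 × 491 / 72.8 = 6.14 mL.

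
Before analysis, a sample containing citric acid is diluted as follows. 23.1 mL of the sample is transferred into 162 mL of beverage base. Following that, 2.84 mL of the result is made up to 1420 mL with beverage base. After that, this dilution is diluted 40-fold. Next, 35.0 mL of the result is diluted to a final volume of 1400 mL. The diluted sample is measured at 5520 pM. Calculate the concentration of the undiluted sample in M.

0.0354 M

Overall dilution factor = 8.013 × 500 × 40 × 40 = 6.41 × 10⁶.
Original = 5520 pM × 6.41 × 10⁶ = 3.54 × 10¹⁰ pM = 0.0354 M.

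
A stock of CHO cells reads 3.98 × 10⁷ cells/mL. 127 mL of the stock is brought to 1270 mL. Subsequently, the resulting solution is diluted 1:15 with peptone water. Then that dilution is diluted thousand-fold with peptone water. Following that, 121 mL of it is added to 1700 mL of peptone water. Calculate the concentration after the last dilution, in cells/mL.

17.6 cells/mL

Overall dilution factor = 10 × 15 × 1000 × 15.05 = 2.26 × 10⁶.
3.98 × 10⁷ cells/mL / 2.26 × 10⁶ = 17.6 cells/mL.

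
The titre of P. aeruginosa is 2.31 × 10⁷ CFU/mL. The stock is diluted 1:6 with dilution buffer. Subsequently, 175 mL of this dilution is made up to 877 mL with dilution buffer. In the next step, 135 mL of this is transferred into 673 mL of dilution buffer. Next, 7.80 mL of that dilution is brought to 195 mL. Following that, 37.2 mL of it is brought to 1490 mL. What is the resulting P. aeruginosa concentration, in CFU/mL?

128 CFU/mL

Overall dilution factor = 6 × 5.011 × 5.985 × 25 × 40.05 = 1.80 × 10⁵.
2.31 × 10⁷ CFU/mL / 1.80 × 10⁵ = 128 CFU/mL.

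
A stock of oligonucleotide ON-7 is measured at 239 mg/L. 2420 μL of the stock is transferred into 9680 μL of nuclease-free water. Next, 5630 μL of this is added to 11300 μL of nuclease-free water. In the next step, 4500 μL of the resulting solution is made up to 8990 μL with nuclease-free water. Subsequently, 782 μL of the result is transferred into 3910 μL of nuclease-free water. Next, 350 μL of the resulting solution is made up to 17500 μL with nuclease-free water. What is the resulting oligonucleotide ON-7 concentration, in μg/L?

26.5 μg/L

Overall dilution factor = 5 × 3.007 × 1.998 × 6 × 50 = 9011.
239 mg/L / 9011 = 0.0265 mg/L = 26.5 μg/L.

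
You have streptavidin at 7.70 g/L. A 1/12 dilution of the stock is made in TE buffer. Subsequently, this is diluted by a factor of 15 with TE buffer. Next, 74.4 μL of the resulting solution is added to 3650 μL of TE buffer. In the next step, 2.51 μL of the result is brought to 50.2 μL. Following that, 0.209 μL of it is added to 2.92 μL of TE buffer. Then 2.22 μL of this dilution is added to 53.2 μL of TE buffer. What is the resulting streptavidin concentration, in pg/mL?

Overall dilution factor = 12 × 15 × 50.06 × 20 × 14.97 × 24.96 = 6.74 × 10⁷.
7.70 g/L / 6.74 × 10⁷ = 1.14 × 10⁻⁷ g/L = 114 pg/mL.

114 pg/mL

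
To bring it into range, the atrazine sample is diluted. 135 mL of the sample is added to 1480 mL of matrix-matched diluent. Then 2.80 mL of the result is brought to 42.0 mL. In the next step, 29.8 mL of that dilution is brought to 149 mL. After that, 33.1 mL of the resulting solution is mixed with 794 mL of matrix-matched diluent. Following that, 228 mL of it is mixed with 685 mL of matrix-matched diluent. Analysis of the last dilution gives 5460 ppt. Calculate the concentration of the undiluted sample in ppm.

Overall dilution factor = 11.96 × 15 × 5 × 24.99 × 4.004 = 8.98 × 10⁴.
Original = 5460 ppt × 8.98 × 10⁴ = 4.90 × 10⁸ ppt = 490 ppm.

490 ppm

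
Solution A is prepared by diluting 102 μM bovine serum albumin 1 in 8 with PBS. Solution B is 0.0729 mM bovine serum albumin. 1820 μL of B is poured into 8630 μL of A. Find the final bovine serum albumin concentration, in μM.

23.2 μM

C_A = 102 μM / 8 = 12.8 μM.
C_B = 0.0729 mM = 72.9 μM.
C_mix = (C_A·V_A + C_B·V_B)/(V_A + V_B) = (12.8×8630 + 72.9×1820) / 10450 = 23.2 μM.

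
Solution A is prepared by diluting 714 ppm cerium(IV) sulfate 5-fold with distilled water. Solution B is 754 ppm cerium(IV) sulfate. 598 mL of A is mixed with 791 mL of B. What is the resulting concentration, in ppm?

491 ppm

C_A = 714 ppm / 5 = 143 ppm.
C_mix = (C_A·V_A + C_B·V_B)/(V_A + V_B) = (143×598 + 754×791) / 1389 = 491 ppm.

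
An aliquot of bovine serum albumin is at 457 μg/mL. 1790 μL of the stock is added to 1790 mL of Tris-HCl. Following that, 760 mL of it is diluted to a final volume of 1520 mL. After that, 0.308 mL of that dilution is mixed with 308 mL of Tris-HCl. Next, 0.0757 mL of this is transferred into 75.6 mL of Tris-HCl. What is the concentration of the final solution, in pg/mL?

0.228 pg/mL

Overall dilution factor = 1001 × 2 × 1001 × 999.7 = 2.00 × 10⁹.
457 μg/mL / 2.00 × 10⁹ = 2.28 × 10⁻⁷ μg/mL = 0.228 pg/mL.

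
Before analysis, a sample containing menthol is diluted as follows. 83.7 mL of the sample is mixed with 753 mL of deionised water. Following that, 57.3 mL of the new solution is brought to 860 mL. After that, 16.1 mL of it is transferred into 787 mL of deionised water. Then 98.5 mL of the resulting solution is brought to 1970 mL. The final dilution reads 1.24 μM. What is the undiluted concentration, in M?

Overall dilution factor = 9.996 × 15.01 × 49.88 × 20 = 1.50 × 10⁵.
Original = 1.24 μM × 1.50 × 10⁵ = 1.86 × 10⁵ μM = 0.186 M.

0.186 M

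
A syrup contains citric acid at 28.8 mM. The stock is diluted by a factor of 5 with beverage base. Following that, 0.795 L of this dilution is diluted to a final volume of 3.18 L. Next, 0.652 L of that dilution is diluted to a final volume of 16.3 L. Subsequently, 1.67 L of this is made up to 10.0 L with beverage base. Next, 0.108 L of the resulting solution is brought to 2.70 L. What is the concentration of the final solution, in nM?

Overall dilution factor = 5 × 4 × 25 × 5.988 × 25 = 7.49 × 10⁴.
28.8 mM / 7.49 × 10⁴ = 3.85 × 10⁻⁴ mM = 385 nM.

385 nM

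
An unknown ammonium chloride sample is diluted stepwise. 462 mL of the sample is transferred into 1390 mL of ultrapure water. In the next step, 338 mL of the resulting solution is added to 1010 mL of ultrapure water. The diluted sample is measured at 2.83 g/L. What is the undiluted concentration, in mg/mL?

Overall dilution factor = 4.009 × 3.988 = 16.0.
Original = 2.83 g/L × 16.0 = 45.2 g/L = 45.2 mg/mL.

45.2 mg/mL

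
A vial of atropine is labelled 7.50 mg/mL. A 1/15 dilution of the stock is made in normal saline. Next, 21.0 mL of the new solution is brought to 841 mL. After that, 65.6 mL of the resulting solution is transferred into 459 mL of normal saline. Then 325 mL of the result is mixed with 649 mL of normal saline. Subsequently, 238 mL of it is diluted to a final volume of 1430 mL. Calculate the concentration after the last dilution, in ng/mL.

Overall dilution factor = 15 × 40.05 × 7.997 × 2.997 × 6.008 = 8.65 × 10⁴.
7.50 mg/mL / 8.65 × 10⁴ = 8.67 × 10⁻⁵ mg/mL = 86.7 ng/mL.

86.7 ng/mL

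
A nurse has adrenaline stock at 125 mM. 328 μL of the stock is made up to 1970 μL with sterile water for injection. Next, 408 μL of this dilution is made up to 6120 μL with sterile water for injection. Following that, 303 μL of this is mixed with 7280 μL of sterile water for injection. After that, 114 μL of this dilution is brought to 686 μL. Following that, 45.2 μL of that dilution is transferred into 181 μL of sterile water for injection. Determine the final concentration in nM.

1840 nM

Overall dilution factor = 6.006 × 15 × 25.03 × 6.018 × 5.004 = 6.79 × 10⁴.
125 mM / 6.79 × 10⁴ = 1.84 × 10⁻³ mM = 1840 nM.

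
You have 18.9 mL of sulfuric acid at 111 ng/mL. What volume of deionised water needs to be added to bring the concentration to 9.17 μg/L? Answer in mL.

9.17 μg/L = 9.17 ng/mL.
V₂ = C₁V₁/C₂ = 111 × 18.9 / 9.17 = 229 mL.
Diluent to add = V₂ − V₁ = 229 − 18.9 = 210 mL.

210 mL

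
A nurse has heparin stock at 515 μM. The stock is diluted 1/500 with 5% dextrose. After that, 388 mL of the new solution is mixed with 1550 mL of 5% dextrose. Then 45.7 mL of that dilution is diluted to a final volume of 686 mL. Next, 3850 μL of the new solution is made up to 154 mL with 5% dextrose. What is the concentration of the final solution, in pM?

343 pM

Overall dilution factor = 500 × 4.995 × 15.01 × 40 = 1.50 × 10⁶.
515 μM / 1.50 × 10⁶ = 3.43 × 10⁻⁴ μM = 343 pM.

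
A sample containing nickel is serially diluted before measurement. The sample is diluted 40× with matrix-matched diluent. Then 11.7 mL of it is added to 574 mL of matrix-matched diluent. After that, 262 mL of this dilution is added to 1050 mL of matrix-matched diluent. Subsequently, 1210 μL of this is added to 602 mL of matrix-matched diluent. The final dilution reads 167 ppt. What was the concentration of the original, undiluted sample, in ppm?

835 ppm

Overall dilution factor = 40 × 50.06 × 5.008 × 498.5 = 5.00 × 10⁶.
Original = 167 ppt × 5.00 × 10⁶ = 8.35 × 10⁸ ppt = 835 ppm.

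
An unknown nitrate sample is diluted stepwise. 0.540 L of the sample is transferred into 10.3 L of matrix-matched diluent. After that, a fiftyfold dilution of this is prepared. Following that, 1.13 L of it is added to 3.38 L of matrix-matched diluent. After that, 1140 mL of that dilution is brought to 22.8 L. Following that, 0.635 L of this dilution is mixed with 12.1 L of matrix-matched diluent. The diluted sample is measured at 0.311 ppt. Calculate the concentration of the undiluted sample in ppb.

Overall dilution factor = 20.07 × 50 × 3.991 × 20 × 20.06 = 1.61 × 10⁶.
Original = 0.311 ppt × 1.61 × 10⁶ = 5.00 × 10⁵ ppt = 500 ppb.

500 ppb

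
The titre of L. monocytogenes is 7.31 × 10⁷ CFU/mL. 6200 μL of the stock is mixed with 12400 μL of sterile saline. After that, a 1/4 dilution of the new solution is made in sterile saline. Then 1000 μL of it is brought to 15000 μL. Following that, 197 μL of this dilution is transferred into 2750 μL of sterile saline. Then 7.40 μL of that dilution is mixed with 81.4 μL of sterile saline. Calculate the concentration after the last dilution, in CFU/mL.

2260 CFU/mL

Overall dilution factor = 3 × 4 × 15 × 14.96 × 12 = 3.23 × 10⁴.
7.31 × 10⁷ CFU/mL / 3.23 × 10⁴ = 2260 CFU/mL.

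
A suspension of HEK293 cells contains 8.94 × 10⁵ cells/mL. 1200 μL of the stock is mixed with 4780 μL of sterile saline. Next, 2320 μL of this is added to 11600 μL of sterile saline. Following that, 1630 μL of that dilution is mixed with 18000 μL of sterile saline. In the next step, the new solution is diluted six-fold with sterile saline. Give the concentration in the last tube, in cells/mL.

Overall dilution factor = 4.983 × 6 × 12.04 × 6 = 2161.
8.94 × 10⁵ cells/mL / 2161 = 414 cells/mL.

414 cells/mL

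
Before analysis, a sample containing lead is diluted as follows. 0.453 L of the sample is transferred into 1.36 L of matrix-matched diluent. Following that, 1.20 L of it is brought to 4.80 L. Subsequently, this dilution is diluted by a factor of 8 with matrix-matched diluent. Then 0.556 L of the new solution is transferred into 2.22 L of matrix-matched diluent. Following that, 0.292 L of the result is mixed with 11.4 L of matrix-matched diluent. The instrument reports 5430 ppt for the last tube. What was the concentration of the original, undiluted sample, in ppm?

139 ppm

Overall dilution factor = 4.002 × 4 × 8 × 4.993 × 40.04 = 2.56 × 10⁴.
Original = 5430 ppt × 2.56 × 10⁴ = 1.39 × 10⁸ ppt = 139 ppm.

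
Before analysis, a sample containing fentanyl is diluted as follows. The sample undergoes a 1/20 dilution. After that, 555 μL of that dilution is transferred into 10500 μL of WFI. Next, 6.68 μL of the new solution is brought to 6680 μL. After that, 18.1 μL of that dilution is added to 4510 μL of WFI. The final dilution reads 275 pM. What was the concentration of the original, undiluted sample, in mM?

Overall dilution factor = 20 × 19.92 × 1000 × 250.2 = 9.97 × 10⁷.
Original = 275 pM × 9.97 × 10⁷ = 2.74 × 10¹⁰ pM = 27.4 mM.

27.4 mM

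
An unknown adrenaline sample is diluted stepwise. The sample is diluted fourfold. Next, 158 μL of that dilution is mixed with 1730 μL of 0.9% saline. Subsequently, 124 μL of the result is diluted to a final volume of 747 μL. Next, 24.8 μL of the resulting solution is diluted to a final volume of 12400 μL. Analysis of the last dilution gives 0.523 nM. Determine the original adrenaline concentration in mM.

Overall dilution factor = 4 × 11.95 × 6.024 × 500 = 1.44 × 10⁵.
Original = 0.523 nM × 1.44 × 10⁵ = 7.53 × 10⁴ nM = 0.0753 mM.

0.0753 mM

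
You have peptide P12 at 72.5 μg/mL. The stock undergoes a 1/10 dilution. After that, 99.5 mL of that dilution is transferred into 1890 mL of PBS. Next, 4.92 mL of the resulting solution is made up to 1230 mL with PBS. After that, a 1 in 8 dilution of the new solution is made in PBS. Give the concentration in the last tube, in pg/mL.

Overall dilution factor = 10 × 19.99 × 250 × 8 = 4.00 × 10⁵.
72.5 μg/mL / 4.00 × 10⁵ = 1.81 × 10⁻⁴ μg/mL = 181 pg/mL.

181 pg/mL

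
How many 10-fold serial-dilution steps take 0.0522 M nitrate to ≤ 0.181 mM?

Need 10ⁿ ≥ 288, so n ≥ log(288)/log(10) = 2.46.
Minimum whole steps: n = 3.

3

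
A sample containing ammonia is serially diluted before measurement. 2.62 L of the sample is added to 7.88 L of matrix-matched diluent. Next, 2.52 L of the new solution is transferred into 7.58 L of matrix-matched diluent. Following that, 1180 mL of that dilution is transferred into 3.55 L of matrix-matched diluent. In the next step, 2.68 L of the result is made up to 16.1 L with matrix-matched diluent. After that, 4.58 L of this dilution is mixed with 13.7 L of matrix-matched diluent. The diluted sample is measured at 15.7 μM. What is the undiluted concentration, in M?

Overall dilution factor = 4.008 × 4.008 × 4.008 × 6.007 × 3.991 = 1544.
Original = 15.7 μM × 1544 = 2.42 × 10⁴ μM = 0.0242 M.

0.0242 M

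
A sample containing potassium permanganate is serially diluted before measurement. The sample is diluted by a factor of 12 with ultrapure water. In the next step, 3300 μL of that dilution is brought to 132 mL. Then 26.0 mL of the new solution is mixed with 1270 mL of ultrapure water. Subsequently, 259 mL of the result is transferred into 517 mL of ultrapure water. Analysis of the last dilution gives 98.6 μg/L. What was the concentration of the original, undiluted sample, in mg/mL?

Overall dilution factor = 12 × 40 × 49.85 × 2.996 = 7.17 × 10⁴.
Original = 98.6 μg/L × 7.17 × 10⁴ = 7.07 × 10⁶ μg/L = 7.07 mg/mL.

7.07 mg/mL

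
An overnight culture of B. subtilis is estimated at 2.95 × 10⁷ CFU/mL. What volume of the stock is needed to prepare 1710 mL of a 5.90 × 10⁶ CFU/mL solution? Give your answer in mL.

342 mL

V₁ = C₂V₂/C₁ = 5.90 × 10⁶ × 1710 / 2.95 × 10⁷ = 342 mL.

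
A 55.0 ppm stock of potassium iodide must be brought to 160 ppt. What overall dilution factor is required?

Factor = C₀/C_target = 55.0 ppm / 160 ppt = 3.44 × 10⁵.

3.44 × 10⁵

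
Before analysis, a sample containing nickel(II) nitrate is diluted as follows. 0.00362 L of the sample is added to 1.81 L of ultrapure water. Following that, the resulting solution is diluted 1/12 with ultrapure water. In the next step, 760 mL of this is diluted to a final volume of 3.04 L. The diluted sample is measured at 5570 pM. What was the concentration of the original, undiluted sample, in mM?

Overall dilution factor = 501 × 12 × 4 = 2.40 × 10⁴.
Original = 5570 pM × 2.40 × 10⁴ = 1.34 × 10⁸ pM = 0.134 mM.

0.134 mM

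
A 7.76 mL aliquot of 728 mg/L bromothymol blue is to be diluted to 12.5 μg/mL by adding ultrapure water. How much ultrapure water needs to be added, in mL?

444 mL

12.5 μg/mL = 12.5 mg/L.
V₂ = C₁V₁/C₂ = 728 × 7.76 / 12.5 = 452 mL.
Diluent to add = V₂ − V₁ = 452 − 7.76 = 444 mL.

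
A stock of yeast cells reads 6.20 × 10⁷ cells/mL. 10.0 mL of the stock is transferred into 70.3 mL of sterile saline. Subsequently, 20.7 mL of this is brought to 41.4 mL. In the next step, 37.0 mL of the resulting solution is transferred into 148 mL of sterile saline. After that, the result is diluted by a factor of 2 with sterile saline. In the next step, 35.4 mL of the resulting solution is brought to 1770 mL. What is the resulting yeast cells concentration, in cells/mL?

7720 cells/mL

Overall dilution factor = 8.030 × 2 × 5 × 2 × 50 = 8030.
6.20 × 10⁷ cells/mL / 8030 = 7720 cells/mL.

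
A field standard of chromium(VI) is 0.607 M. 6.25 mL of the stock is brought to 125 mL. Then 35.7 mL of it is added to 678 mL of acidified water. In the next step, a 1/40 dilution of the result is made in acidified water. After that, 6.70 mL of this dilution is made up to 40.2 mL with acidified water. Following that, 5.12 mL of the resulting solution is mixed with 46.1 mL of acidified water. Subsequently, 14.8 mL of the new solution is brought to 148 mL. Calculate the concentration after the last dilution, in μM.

Overall dilution factor = 20 × 19.99 × 40 × 6 × 10.00 × 10 = 9.60 × 10⁶.
0.607 M / 9.60 × 10⁶ = 6.32 × 10⁻⁸ M = 0.0632 μM.

0.0632 μM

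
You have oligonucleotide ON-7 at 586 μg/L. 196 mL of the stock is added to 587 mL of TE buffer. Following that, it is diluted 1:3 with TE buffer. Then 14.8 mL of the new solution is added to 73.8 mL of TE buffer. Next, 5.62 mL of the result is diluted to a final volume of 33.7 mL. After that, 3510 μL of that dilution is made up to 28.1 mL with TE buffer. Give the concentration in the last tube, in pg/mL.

170 pg/mL

Overall dilution factor = 3.995 × 3 × 5.986 × 5.996 × 8.006 = 3444.
586 μg/L / 3444 = 0.170 μg/L = 170 pg/mL.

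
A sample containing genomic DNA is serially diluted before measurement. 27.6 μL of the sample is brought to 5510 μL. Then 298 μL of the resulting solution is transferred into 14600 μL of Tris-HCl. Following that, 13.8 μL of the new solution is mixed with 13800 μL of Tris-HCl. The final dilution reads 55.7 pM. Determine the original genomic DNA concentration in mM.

0.556 mM

Overall dilution factor = 199.6 × 49.99 × 1001 = 9.99 × 10⁶.
Original = 55.7 pM × 9.99 × 10⁶ = 5.56 × 10⁸ pM = 0.556 mM.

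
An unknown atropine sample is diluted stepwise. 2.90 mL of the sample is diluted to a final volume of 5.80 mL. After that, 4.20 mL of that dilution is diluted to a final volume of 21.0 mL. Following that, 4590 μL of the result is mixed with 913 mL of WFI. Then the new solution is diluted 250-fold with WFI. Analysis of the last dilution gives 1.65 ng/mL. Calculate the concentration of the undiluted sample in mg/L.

Overall dilution factor = 2 × 5 × 199.9 × 250 = 5.00 × 10⁵.
Original = 1.65 ng/mL × 5.00 × 10⁵ = 8.25 × 10⁵ ng/mL = 825 mg/L.

825 mg/L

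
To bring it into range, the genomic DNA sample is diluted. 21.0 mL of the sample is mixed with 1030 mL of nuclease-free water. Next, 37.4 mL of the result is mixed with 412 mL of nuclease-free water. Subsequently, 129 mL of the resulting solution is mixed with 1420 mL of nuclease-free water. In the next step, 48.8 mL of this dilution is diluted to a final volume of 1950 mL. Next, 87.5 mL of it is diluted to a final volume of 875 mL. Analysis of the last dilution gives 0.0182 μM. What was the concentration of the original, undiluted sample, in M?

Overall dilution factor = 50.05 × 12.02 × 12.01 × 39.96 × 10 = 2.89 × 10⁶.
Original = 0.0182 μM × 2.89 × 10⁶ = 5.25 × 10⁴ μM = 0.0525 M.

0.0525 M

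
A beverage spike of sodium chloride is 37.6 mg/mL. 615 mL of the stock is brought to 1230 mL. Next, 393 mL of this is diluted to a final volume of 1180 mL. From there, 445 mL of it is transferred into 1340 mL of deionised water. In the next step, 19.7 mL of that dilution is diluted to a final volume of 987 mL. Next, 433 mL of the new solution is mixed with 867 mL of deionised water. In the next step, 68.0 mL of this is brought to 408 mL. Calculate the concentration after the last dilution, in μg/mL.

Overall dilution factor = 2 × 3.003 × 4.011 × 50.10 × 3.002 × 6 = 2.17 × 10⁴.
37.6 mg/mL / 2.17 × 10⁴ = 1.73 × 10⁻³ mg/mL = 1.73 μg/mL.

1.73 μg/mL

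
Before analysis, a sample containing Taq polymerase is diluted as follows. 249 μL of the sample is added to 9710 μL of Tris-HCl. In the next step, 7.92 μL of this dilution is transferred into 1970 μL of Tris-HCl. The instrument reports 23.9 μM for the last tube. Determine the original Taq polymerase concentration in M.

Overall dilution factor = 40.00 × 249.7 = 9988.
Original = 23.9 μM × 9988 = 2.39 × 10⁵ μM = 0.239 M.

0.239 M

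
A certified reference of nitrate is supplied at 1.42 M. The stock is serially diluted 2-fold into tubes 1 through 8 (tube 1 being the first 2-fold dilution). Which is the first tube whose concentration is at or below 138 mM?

Tube n has concentration 1.42 M / 2ⁿ.
Need 2ⁿ ≥ 1.42 M / 138 mM = 10.3, so n ≥ 3.36.
First such tube: n = 4.

tube 4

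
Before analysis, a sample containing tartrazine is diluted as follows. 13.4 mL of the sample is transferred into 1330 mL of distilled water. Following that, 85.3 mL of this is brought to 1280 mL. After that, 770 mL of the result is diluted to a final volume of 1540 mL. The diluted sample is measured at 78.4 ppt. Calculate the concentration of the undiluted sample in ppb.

Overall dilution factor = 100.3 × 15.01 × 2 = 3009.
Original = 78.4 ppt × 3009 = 2.36 × 10⁵ ppt = 236 ppb.

236 ppb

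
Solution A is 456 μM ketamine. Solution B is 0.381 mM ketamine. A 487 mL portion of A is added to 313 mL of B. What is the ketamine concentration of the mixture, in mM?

0.427 mM

C_B = 0.381 mM = 381 μM.
C_mix = (C_A·V_A + C_B·V_B)/(V_A + V_B) = (456×487 + 381×313) / 800.0 = 427 μM = 0.427 mM.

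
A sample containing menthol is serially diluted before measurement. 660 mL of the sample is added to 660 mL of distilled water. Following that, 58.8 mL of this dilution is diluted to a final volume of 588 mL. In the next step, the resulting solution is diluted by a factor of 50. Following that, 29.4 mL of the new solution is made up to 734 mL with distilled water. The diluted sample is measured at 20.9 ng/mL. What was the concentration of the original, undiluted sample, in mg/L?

522 mg/L

Overall dilution factor = 2 × 10 × 50 × 24.97 = 2.50 × 10⁴.
Original = 20.9 ng/mL × 2.50 × 10⁴ = 5.22 × 10⁵ ng/mL = 522 mg/L.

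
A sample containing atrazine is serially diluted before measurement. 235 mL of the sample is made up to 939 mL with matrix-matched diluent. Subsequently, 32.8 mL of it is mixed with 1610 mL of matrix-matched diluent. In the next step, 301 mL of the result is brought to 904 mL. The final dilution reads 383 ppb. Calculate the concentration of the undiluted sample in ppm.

230 ppm

Overall dilution factor = 3.996 × 50.09 × 3.003 = 601.
Original = 383 ppb × 601 = 2.30 × 10⁵ ppb = 230 ppm.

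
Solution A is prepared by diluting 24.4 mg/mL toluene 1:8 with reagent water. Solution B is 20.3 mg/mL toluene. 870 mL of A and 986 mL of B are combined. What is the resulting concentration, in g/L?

C_A = 24.4 mg/mL / 8 = 3.05 mg/mL.
C_mix = (C_A·V_A + C_B·V_B)/(V_A + V_B) = (3.05×870 + 20.3×986) / 1856 = 12.2 mg/mL = 12.2 g/L.

12.2 g/L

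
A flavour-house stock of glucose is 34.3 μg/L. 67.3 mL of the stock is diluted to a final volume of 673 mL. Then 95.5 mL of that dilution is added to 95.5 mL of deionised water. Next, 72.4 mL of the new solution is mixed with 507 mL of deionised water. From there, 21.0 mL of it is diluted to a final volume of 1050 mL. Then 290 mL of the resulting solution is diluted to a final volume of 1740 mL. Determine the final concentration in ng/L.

Overall dilution factor = 10 × 2 × 8.003 × 50 × 6 = 4.80 × 10⁴.
34.3 μg/L / 4.80 × 10⁴ = 7.14 × 10⁻⁴ μg/L = 0.714 ng/L.

0.714 ng/L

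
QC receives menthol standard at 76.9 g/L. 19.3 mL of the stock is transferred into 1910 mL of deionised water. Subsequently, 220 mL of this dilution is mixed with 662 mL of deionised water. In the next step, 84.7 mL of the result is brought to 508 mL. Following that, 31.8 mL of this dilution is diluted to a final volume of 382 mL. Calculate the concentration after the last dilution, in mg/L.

2.66 mg/L

Overall dilution factor = 99.96 × 4.009 × 5.998 × 12.01 = 2.89 × 10⁴.
76.9 g/L / 2.89 × 10⁴ = 2.66 × 10⁻³ g/L = 2.66 mg/L.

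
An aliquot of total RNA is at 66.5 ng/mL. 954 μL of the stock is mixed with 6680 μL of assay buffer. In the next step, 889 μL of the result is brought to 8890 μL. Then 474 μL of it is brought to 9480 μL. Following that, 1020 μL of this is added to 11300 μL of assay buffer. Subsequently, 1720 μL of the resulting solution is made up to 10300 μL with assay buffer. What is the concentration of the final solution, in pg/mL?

0.574 pg/mL

Overall dilution factor = 8.002 × 10 × 20 × 12.08 × 5.988 = 1.16 × 10⁵.
66.5 ng/mL / 1.16 × 10⁵ = 5.74 × 10⁻⁴ ng/mL = 0.574 pg/mL.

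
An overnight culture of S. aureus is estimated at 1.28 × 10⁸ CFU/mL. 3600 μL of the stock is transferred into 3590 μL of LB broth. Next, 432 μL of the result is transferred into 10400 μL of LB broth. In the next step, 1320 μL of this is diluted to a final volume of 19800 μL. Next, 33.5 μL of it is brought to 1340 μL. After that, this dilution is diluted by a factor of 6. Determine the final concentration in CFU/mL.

Overall dilution factor = 1.997 × 25.07 × 15 × 40 × 6 = 1.80 × 10⁵.
1.28 × 10⁸ CFU/mL / 1.80 × 10⁵ = 710 CFU/mL.

710 CFU/mL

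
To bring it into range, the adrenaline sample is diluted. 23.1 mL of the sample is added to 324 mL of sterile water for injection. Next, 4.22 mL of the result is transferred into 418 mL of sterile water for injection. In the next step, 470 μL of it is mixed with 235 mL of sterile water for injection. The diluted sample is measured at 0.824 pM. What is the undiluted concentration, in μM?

Overall dilution factor = 15.03 × 100.1 × 501 = 7.53 × 10⁵.
Original = 0.824 pM × 7.53 × 10⁵ = 6.21 × 10⁵ pM = 0.621 μM.

0.621 μM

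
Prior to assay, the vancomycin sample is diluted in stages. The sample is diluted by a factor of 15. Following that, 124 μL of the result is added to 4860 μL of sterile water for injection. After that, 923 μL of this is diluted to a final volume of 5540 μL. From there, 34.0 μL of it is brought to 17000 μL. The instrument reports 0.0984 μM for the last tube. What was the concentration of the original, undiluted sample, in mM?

Overall dilution factor = 15 × 40.19 × 6.002 × 500 = 1.81 × 10⁶.
Original = 0.0984 μM × 1.81 × 10⁶ = 1.78 × 10⁵ μM = 178 mM.

178 mM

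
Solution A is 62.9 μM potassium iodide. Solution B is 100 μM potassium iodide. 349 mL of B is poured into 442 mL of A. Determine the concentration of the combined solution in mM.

C_mix = (C_A·V_A + C_B·V_B)/(V_A + V_B) = (62.9×442 + 100×349) / 791.0 = 79.3 μM = 0.0793 mM.

0.0793 mM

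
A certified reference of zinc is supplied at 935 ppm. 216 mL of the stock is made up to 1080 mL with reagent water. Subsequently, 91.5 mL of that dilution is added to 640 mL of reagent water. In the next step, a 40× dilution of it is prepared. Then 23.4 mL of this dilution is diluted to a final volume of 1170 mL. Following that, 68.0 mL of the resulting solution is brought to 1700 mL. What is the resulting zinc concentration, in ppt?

Overall dilution factor = 5 × 7.995 × 40 × 50 × 25 = 2.00 × 10⁶.
935 ppm / 2.00 × 10⁶ = 4.68 × 10⁻⁴ ppm = 468 ppt.

468 ppt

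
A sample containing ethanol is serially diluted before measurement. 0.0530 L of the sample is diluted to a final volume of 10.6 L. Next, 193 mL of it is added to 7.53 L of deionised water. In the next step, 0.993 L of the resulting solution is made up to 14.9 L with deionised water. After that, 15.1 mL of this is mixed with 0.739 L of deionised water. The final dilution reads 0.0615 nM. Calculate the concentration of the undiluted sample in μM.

Overall dilution factor = 200 × 40.02 × 15.01 × 49.94 = 6.00 × 10⁶.
Original = 0.0615 nM × 6.00 × 10⁶ = 3.69 × 10⁵ nM = 369 μM.

369 μM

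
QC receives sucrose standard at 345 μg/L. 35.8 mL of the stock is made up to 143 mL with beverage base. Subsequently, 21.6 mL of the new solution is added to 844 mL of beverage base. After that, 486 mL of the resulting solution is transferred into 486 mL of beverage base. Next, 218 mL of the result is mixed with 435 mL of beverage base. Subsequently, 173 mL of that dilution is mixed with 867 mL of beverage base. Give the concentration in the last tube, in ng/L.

59.8 ng/L

Overall dilution factor = 3.994 × 40.07 × 2 × 2.995 × 6.012 = 5765.
345 μg/L / 5765 = 0.0598 μg/L = 59.8 ng/L.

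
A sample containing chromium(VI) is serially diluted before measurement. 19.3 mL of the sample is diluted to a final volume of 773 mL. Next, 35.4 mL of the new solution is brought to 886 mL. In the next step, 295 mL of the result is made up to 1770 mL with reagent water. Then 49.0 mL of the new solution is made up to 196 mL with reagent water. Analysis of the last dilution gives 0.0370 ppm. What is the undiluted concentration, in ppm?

890 ppm

Overall dilution factor = 40.05 × 25.03 × 6 × 4 = 2.41 × 10⁴.
Original = 0.0370 ppm × 2.41 × 10⁴ = 890 ppm.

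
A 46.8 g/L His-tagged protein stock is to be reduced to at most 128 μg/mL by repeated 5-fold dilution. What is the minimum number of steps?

Need 5ⁿ ≥ 366, so n ≥ log(366)/log(5) = 3.67.
Minimum whole steps: n = 4.

4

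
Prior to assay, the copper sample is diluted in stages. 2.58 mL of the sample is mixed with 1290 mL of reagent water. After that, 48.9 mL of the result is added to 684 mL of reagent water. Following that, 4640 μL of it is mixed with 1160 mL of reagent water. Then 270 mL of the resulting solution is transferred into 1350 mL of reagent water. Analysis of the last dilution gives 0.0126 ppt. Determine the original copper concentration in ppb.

142 ppb

Overall dilution factor = 501 × 14.99 × 251 × 6 = 1.13 × 10⁷.
Original = 0.0126 ppt × 1.13 × 10⁷ = 1.42 × 10⁵ ppt = 142 ppb.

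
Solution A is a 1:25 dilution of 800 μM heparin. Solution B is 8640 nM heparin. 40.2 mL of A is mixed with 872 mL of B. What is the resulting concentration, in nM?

C_A = 800 μM / 25 = 32.0 μM.
C_B = 8640 nM = 8.64 μM.
C_mix = (C_A·V_A + C_B·V_B)/(V_A + V_B) = (32.0×40.2 + 8.64×872) / 912.2 = 9.67 μM = 9670 nM.

9670 nM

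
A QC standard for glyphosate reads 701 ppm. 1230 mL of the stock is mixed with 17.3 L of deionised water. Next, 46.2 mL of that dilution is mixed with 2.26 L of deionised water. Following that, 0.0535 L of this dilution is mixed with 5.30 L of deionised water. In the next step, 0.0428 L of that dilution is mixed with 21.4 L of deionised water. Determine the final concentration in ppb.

Overall dilution factor = 15.07 × 49.92 × 100.1 × 501 = 3.77 × 10⁷.
701 ppm / 3.77 × 10⁷ = 1.86 × 10⁻⁵ ppm = 0.0186 ppb.

0.0186 ppb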